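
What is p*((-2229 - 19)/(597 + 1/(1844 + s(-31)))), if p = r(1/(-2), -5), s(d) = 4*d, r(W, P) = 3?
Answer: -11599680/1026841 ≈ -11.296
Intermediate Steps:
p = 3
p*((-2229 - 19)/(597 + 1/(1844 + s(-31)))) = 3*((-2229 - 19)/(597 + 1/(1844 + 4*(-31)))) = 3*(-2248/(597 + 1/(1844 - 124))) = 3*(-2248/(597 + 1/1720)) = 3*(-2248/1026841/1720) = 3*(-2248*1720/1026841) = 3*(-3866560/1026841) = -11599680/1026841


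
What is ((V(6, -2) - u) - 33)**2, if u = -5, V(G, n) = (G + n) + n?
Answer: 676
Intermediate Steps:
V(G, n) = G + 2*n
((V(6, -2) - u) - 33)**2 = (((6 + 2*(-2)) - 1*(-5)) - 33)**2 = (((6 - 4) + 5) - 33)**2 = ((2 + 5) - 33)**2 = (7 - 33)**2 = (-26)**2 = 676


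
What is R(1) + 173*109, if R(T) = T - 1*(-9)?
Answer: 18867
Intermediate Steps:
R(T) = 9 + T (R(T) = T + 9 = 9 + T)
R(1) + 173*109 = (9 + 1) + 173*109 = 10 + 18857 = 18867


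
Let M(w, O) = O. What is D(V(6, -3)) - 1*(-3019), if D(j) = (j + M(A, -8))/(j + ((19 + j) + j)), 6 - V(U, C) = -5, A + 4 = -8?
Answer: 156991/52 ≈ 3019.1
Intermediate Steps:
A = -12 (A = -4 - 8 = -12)
V(U, C) = 11 (V(U, C) = 6 - 1*(-5) = 6 + 5 = 11)
D(j) = (-8 + j)/(19 + 3*j) (D(j) = (j - 8)/(j + ((19 + j) + j)) = (-8 + j)/(j + (19 + 2*j)) = (-8 + j)/(19 + 3*j))
D(V(6, -3)) - 1*(-3019) = (-8 + 11)/(19 + 3*11) - 1*(-3019) = 3/(19 + 33) + 3019 = 3/52 + 3019 = 156991/52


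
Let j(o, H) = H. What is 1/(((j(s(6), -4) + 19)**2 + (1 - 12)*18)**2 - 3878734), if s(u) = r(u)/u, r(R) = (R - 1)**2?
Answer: -1/3878005 ≈ -2.5786e-7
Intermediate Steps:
r(R) = (-1 + R)**2
s(u) = (-1 + u)**2/u
1/(((j(s(6), -4) + 19)**2 + (1 - 12)*18)**2 - 3878734) = 1/(((-4 + 19)**2 + (1 - 12)*18)**2 - 3878734) = 1/((15**2 - 11*18)**2 - 3878734) = 1/((225 - 198)**2 - 3878734) = 1/(27**2 - 3878734) = 1/(729 - 3878734) = 1/(-3878005) = -1/3878005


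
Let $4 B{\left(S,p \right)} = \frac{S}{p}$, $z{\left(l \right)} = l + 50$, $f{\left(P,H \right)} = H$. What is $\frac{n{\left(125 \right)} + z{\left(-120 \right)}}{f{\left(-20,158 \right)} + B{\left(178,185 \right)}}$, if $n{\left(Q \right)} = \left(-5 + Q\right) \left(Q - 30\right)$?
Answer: $\frac{4192100}{58549} \approx 71.6$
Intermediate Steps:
$z{\left(l \right)} = 50 + l$
$B{\left(S,p \right)} = \frac{S}{4 p}$ ($B{\left(S,p \right)} = \frac{S \frac{1}{p}}{4} = \frac{S}{4 p}$)
$n{\left(Q \right)} = \left(-30 + Q\right) \left(-5 + Q\right)$ ($n{\left(Q \right)} = \left(-5 + Q\right) \left(-30 + Q\right) = \left(-30 + Q\right) \left(-5 + Q\right)$)
$\frac{n{\left(125 \right)} + z{\left(-120 \right)}}{f{\left(-20,158 \right)} + B{\left(178,185 \right)}} = \frac{\left(150 + 125^{2} - 4375\right) + \left(50 - 120\right)}{158 + \frac{1}{4} \cdot 178 \cdot \frac{1}{185}} = \frac{\left(150 + 15625 - 4375\right) - 70}{158 + \frac{1}{4} \cdot 178 \cdot \frac{1}{185}} = \frac{11400 - 70}{158 + \frac{89}{370}} = \frac{11330}{\frac{58549}{370}} = 11330 \cdot \frac{370}{58549} = \frac{4192100}{58549}$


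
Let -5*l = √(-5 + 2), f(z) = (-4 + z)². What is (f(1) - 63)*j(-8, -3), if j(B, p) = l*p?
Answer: -162*I*√3/5 ≈ -56.118*I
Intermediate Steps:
l = -I*√3/5 (l = -√(-5 + 2)/5 = -I*√3/5 ≈ -0.34641*I)
j(B, p) = -I*p*√3/5 (j(B, p) = (-I*√3/5)*p = -I*p*√3/5)
(f(1) - 63)*j(-8, -3) = ((-4 + 1)² - 63)*(-⅕*I*(-3)*√3) = ((-3)² - 63)*(3*I*√3/5) = (9 - 63)*(3*I*√3/5) = -162*I*√3/5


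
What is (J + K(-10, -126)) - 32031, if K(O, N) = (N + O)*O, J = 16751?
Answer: -13920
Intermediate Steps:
K(O, N) = O*(N + O)
(J + K(-10, -126)) - 32031 = (16751 - 10*(-126 - 10)) - 32031 = (16751 - 10*(-136)) - 32031 = (16751 + 1360) - 32031 = 18111 - 32031 = -13920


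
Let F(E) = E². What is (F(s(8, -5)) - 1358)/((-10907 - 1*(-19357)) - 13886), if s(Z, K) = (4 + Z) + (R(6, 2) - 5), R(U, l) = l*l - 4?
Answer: 1309/5436 ≈ 0.24080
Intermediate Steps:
R(U, l) = -4 + l² (R(U, l) = l² - 4 = -4 + l²)
s(Z, K) = -1 + Z (s(Z, K) = (4 + Z) + ((-4 + 2²) - 5) = (4 + Z) + ((-4 + 4) - 5) = (4 + Z) + (0 - 5) = (4 + Z) - 5 = -1 + Z)
(F(s(8, -5)) - 1358)/((-10907 - 1*(-19357)) - 13886) = ((-1 + 8)² - 1358)/((-10907 - 1*(-19357)) - 13886) = (7² - 1358)/((-10907 + 19357) - 13886) = (49 - 1358)/(8450 - 13886) = -1309/(-5436) = -1309*(-1/5436) = 1309/5436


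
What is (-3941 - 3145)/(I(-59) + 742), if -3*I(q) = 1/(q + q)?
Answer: -2508444/262669 ≈ -9.5498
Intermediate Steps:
I(q) = -1/(6*q) (I(q) = -1/(3*(q + q)) = -1/(2*q)/3 = -1/(6*q))
(-3941 - 3145)/(I(-59) + 742) = (-3941 - 3145)/(-⅙/(-59) + 742) = -7086/(-⅙*(-1/59) + 742) = -7086/(1/354 + 742) = -7086/262669/354 = -7086*354/262669 = -2508444/262669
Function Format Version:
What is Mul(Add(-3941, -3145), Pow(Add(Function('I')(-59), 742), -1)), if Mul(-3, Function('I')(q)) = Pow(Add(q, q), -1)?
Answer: Rational(-2508444, 262669) ≈ -9.5498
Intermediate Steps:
Function('I')(q) = Mul(Rational(-1, 6), Pow(q, -1)) (Function('I')(q) = Mul(Rational(-1, 3), Pow(Add(q, q), -1)) = Mul(Rational(-1, 3), Pow(Mul(2, q), -1)) = Mul(Rational(-1, 3), Mul(Rational(1, 2), Pow(q, -1))) = Mul(Rational(-1, 6), Pow(q, -1)))
Mul(Add(-3941, -3145), Pow(Add(Function('I')(-59), 742), -1)) = Mul(Add(-3941, -3145), Pow(Add(Mul(Rational(-1, 6), Pow(-59, -1)), 742), -1)) = Mul(-7086, Pow(Add(Mul(Rational(-1, 6), Rational(-1, 59)), 742), -1)) = Mul(-7086, Pow(Add(Rational(1, 354), 742), -1)) = Mul(-7086, Pow(Rational(262669, 354), -1)) = Mul(-7086, Rational(354, 262669)) = Rational(-2508444, 262669)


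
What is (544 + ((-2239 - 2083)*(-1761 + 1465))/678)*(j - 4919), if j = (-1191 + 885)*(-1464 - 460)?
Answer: 481113835400/339 ≈ 1.4192e+9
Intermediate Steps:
j = 588744 (j = -306*(-1924) = 588744)
(544 + ((-2239 - 2083)*(-1761 + 1465))/678)*(j - 4919) = (544 + ((-2239 - 2083)*(-1761 + 1465))/678)*(588744 - 4919) = (544 - 4322*(-296)*(1/678))*583825 = (544 + 1279312*(1/678))*583825 = (544 + 639656/339)*583825 = (824072/339)*583825 = 481113835400/339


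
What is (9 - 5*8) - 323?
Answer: -354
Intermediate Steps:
(9 - 5*8) - 323 = (9 - 40) - 323 = -31 - 323 = -354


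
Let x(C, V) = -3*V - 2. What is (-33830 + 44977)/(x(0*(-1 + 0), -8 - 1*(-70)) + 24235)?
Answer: 11147/24047 ≈ 0.46355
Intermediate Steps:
x(C, V) = -2 - 3*V
(-33830 + 44977)/(x(0*(-1 + 0), -8 - 1*(-70)) + 24235) = (-33830 + 44977)/((-2 - 3*(-8 - 1*(-70))) + 24235) = 11147/((-2 - 3*(-8 + 70)) + 24235) = 11147/((-2 - 3*62) + 24235) = 11147/((-2 - 186) + 24235) = 11147/(-188 + 24235) = 11147/24047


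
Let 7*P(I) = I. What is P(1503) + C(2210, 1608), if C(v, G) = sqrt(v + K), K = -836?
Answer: 1503/7 + sqrt(1374) ≈ 251.78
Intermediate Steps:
C(v, G) = sqrt(-836 + v) (C(v, G) = sqrt(v - 836) = sqrt(-836 + v))
P(I) = I/7
P(1503) + C(2210, 1608) = (1/7)*1503 + sqrt(-836 + 2210) = 1503/7 + sqrt(1374)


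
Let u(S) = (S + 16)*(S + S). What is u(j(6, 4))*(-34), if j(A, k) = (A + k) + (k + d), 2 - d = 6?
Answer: -17680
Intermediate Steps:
d = -4 (d = 2 - 1*6 = 2 - 6 = -4)
j(A, k) = -4 + A + 2*k (j(A, k) = (A + k) + (k - 4) = (A + k) + (-4 + k) = -4 + A + 2*k)
u(S) = 2*S*(16 + S) (u(S) = (16 + S)*(2*S) = 2*S*(16 + S))
u(j(6, 4))*(-34) = (2*(-4 + 6 + 2*4)*(16 + (-4 + 6 + 2*4)))*(-34) = (2*(-4 + 6 + 8)*(16 + (-4 + 6 + 8)))*(-34) = (2*10*(16 + 10))*(-34) = (2*10*26)*(-34) = 520*(-34) = -17680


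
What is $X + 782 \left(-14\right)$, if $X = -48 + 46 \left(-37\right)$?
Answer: $-12698$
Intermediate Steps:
$X = -1750$ ($X = -48 - 1702 = -1750$)
$X + 782 \left(-14\right) = -1750 + 782 \left(-14\right) = -1750 - 10948 = -12698$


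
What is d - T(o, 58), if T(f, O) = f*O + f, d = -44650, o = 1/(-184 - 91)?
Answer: -12278691/275 ≈ -44650.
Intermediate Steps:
o = -1/275 (o = 1/(-275) = -1/275 ≈ -0.0036364)
T(f, O) = f + O*f (T(f, O) = O*f + f = f + O*f)
d - T(o, 58) = -44650 - (-1)*(1 + 58)/275 = -44650 - (-1)*59/275 = -44650 - 1*(-59/275) = -44650 + 59/275 = -12278691/275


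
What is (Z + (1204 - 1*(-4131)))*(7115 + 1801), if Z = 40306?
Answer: 406935156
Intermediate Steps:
(Z + (1204 - 1*(-4131)))*(7115 + 1801) = (40306 + (1204 - 1*(-4131)))*(7115 + 1801) = (40306 + (1204 + 4131))*8916 = (40306 + 5335)*8916 = 45641*8916 = 406935156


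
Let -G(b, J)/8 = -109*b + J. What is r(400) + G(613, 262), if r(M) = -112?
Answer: 532328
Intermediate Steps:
G(b, J) = -8*J + 872*b (G(b, J) = -8*(-109*b + J) = -8*(J - 109*b) = -8*J + 872*b)
r(400) + G(613, 262) = -112 + (-8*262 + 872*613) = -112 + (-2096 + 534536) = -112 + 532440 = 532328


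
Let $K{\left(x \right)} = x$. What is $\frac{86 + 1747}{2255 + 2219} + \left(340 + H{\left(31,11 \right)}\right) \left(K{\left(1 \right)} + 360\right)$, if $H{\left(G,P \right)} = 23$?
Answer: $\frac{586288215}{4474} \approx 1.3104 \cdot 10^{5}$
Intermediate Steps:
$\frac{86 + 1747}{2255 + 2219} + \left(340 + H{\left(31,11 \right)}\right) \left(K{\left(1 \right)} + 360\right) = \frac{86 + 1747}{2255 + 2219} + \left(340 + 23\right) \left(1 + 360\right) = \frac{1833}{4474} + 363 \cdot 361 = 1833 \cdot \frac{1}{4474} + 131043 = \frac{1833}{4474} + 131043 = \frac{586288215}{4474}$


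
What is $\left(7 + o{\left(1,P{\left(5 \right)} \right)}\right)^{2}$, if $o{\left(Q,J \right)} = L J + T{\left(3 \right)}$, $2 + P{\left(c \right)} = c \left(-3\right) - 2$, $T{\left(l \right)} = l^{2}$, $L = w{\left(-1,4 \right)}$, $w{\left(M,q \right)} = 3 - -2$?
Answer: $6241$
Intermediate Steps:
$w{\left(M,q \right)} = 5$ ($w{\left(M,q \right)} = 3 + 2 = 5$)
$L = 5$
$P{\left(c \right)} = -4 - 3 c$ ($P{\left(c \right)} = -2 + \left(c \left(-3\right) - 2\right) = -2 - \left(2 + 3 c\right) = -4 - 3 c$)
$o{\left(Q,J \right)} = 9 + 5 J$ ($o{\left(Q,J \right)} = 5 J + 3^{2} = 5 J + 9 = 9 + 5 J$)
$\left(7 + o{\left(1,P{\left(5 \right)} \right)}\right)^{2} = \left(7 + \left(9 + 5 \left(-4 - 15\right)\right)\right)^{2} = \left(7 + \left(9 + 5 \left(-19\right)\right)\right)^{2} = \left(7 + \left(9 - 95\right)\right)^{2} = \left(7 - 86\right)^{2} = \left(-79\right)^{2} = 6241$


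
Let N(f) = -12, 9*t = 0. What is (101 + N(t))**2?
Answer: 7921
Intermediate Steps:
t = 0 (t = (1/9)*0 = 0)
(101 + N(t))**2 = (101 - 12)**2 = 89**2 = 7921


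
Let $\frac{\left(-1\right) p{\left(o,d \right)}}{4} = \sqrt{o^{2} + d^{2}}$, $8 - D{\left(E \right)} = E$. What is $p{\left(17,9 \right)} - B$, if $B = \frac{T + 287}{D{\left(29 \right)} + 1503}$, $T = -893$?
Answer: $\frac{101}{247} - 4 \sqrt{370} \approx -76.533$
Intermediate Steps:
$D{\left(E \right)} = 8 - E$
$p{\left(o,d \right)} = - 4 \sqrt{d^{2} + o^{2}}$ ($p{\left(o,d \right)} = - 4 \sqrt{o^{2} + d^{2}} = - 4 \sqrt{d^{2} + o^{2}}$)
$B = - \frac{101}{247}$ ($B = \frac{-893 + 287}{\left(8 - 29\right) + 1503} = - \frac{606}{\left(8 - 29\right) + 1503} = - \frac{606}{-21 + 1503} = - \frac{606}{1482} = \left(-606\right) \frac{1}{1482} = - \frac{101}{247} \approx -0.40891$)
$p{\left(17,9 \right)} - B = - 4 \sqrt{9^{2} + 17^{2}} - - \frac{101}{247} = - 4 \sqrt{81 + 289} + \frac{101}{247} = - 4 \sqrt{370} + \frac{101}{247} = \frac{101}{247} - 4 \sqrt{370}$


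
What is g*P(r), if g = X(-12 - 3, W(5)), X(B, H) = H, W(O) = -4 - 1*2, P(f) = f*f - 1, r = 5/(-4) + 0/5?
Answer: -27/8 ≈ -3.3750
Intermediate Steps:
r = -5/4 (r = 5*(-¼) + 0*(⅕) = -5/4 + 0 = -5/4 ≈ -1.2500)
P(f) = -1 + f² (P(f) = f² - 1 = -1 + f²)
W(O) = -6 (W(O) = -4 - 2 = -6)
g = -6
g*P(r) = -6*(-1 + (-5/4)²) = -6*(-1 + 25/16) = -6*9/16 = -27/8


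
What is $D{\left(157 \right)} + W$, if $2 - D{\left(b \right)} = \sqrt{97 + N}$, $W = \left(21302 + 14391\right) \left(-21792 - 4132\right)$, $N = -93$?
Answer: $-925305332$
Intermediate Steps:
$W = -925305332$ ($W = 35693 \left(-25924\right) = -925305332$)
$D{\left(b \right)} = 0$ ($D{\left(b \right)} = 2 - \sqrt{97 - 93} = 2 - \sqrt{4} = 2 - 2 = 0$)
$D{\left(157 \right)} + W = 0 - 925305332 = -925305332$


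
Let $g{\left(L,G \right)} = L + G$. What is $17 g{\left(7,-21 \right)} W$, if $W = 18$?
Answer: $-4284$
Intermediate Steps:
$g{\left(L,G \right)} = G + L$
$17 g{\left(7,-21 \right)} W = 17 \left(-21 + 7\right) 18 = 17 \left(\left(-14\right) 18\right) = 17 \left(-252\right) = -4284$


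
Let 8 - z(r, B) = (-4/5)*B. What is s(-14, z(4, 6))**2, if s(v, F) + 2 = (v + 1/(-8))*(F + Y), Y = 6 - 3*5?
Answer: 4959529/1600 ≈ 3099.7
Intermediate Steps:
z(r, B) = 8 + 4*B/5 (z(r, B) = 8 - (-4/5)*B = 8 - (-4*1/5)*B = 8 - (-4)*B/5 = 8 + 4*B/5)
Y = -9 (Y = 6 - 15 = -9)
s(v, F) = -2 + (-9 + F)*(-1/8 + v) (s(v, F) = -2 + (v + 1/(-8))*(F - 9) = -2 + (v - 1/8)*(-9 + F) = -2 + (-1/8 + v)*(-9 + F) = -2 + (-9 + F)*(-1/8 + v))
s(-14, z(4, 6))**2 = (-7/8 - 9*(-14) - (8 + (4/5)*6)/8 + (8 + (4/5)*6)*(-14))**2 = (-7/8 + 126 - (8 + 24/5)/8 + (8 + 24/5)*(-14))**2 = (-7/8 + 126 - 1/8*64/5 + (64/5)*(-14))**2 = (-7/8 + 126 - 8/5 - 896/5)**2 = (-2227/40)**2 = 4959529/1600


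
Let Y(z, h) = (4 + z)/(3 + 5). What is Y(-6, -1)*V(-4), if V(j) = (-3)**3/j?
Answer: -27/16 ≈ -1.6875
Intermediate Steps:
Y(z, h) = 1/2 + z/8 (Y(z, h) = (4 + z)/8 = (4 + z)*(1/8) = 1/2 + z/8)
V(j) = -27/j
Y(-6, -1)*V(-4) = (1/2 + (1/8)*(-6))*(-27/(-4)) = (1/2 - 3/4)*(-27*(-1/4)) = -1/4*27/4 = -27/16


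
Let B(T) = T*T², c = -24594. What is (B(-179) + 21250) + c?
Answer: -5738683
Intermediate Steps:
B(T) = T³
(B(-179) + 21250) + c = ((-179)³ + 21250) - 24594 = (-5735339 + 21250) - 24594 = -5714089 - 24594 = -5738683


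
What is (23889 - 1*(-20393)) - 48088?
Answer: -3806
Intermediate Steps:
(23889 - 1*(-20393)) - 48088 = (23889 + 20393) - 48088 = 44282 - 48088 = -3806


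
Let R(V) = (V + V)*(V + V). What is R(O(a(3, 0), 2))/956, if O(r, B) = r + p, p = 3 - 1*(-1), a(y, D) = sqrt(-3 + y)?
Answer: 16/239 ≈ 0.066946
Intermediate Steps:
p = 4 (p = 3 + 1 = 4)
O(r, B) = 4 + r (O(r, B) = r + 4 = 4 + r)
R(V) = 4*V**2 (R(V) = (2*V)*(2*V) = 4*V**2)
R(O(a(3, 0), 2))/956 = (4*(4 + sqrt(-3 + 3))**2)/956 = (4*(4 + sqrt(0))**2)*(1/956) = (4*(4 + 0)**2)*(1/956) = (4*4**2)*(1/956) = (4*16)*(1/956) = 64*(1/956) = 16/239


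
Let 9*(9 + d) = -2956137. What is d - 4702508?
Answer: -15092930/3 ≈ -5.0310e+6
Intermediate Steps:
d = -985406/3 (d = -9 + (⅑)*(-2956137) = -9 - 985379/3 = -985406/3 ≈ -3.2847e+5)
d - 4702508 = -985406/3 - 4702508 = -15092930/3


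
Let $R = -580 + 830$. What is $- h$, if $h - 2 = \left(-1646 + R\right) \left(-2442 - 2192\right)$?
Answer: $-6469066$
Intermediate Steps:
$R = 250$
$h = 6469066$ ($h = 2 + \left(-1646 + 250\right) \left(-2442 - 2192\right) = 2 - -6469064 = 2 + 6469064 = 6469066$)
$- h = \left(-1\right) 6469066 = -6469066$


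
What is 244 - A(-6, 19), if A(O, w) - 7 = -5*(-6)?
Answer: 207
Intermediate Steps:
A(O, w) = 37 (A(O, w) = 7 - 5*(-6) = 7 + 30 = 37)
244 - A(-6, 19) = 244 - 1*37 = 244 - 37 = 207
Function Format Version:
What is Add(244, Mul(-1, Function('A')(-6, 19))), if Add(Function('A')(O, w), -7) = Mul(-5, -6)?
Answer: 207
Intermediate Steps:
Function('A')(O, w) = 37 (Function('A')(O, w) = Add(7, Mul(-5, -6)) = Add(7, 30) = 37)
Add(244, Mul(-1, Function('A')(-6, 19))) = Add(244, Mul(-1, 37)) = Add(244, -37) = 207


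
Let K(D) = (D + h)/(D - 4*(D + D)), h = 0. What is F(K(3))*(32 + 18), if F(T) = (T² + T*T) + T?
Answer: -250/49 ≈ -5.1020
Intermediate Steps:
K(D) = -⅐ (K(D) = (D + 0)/(D - 4*(D + D)) = D/(D - 8*D) = D/((-7*D)) = D*(-1/(7*D)) = -⅐)
F(T) = T + 2*T² (F(T) = (T² + T²) + T = 2*T² + T = T + 2*T²)
F(K(3))*(32 + 18) = (-(1 + 2*(-⅐))/7)*(32 + 18) = -(1 - 2/7)/7*50 = -⅐*5/7*50 = -5/49*50 = -250/49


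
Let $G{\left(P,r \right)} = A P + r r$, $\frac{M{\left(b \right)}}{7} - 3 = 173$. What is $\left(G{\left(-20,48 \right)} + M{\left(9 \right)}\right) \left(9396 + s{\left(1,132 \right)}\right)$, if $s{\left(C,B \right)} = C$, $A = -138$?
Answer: $59163512$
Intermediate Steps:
$M{\left(b \right)} = 1232$ ($M{\left(b \right)} = 21 + 7 \cdot 173 = 21 + 1211 = 1232$)
$G{\left(P,r \right)} = r^{2} - 138 P$ ($G{\left(P,r \right)} = - 138 P + r r = - 138 P + r^{2} = r^{2} - 138 P$)
$\left(G{\left(-20,48 \right)} + M{\left(9 \right)}\right) \left(9396 + s{\left(1,132 \right)}\right) = \left(\left(48^{2} - -2760\right) + 1232\right) \left(9396 + 1\right) = \left(\left(2304 + 2760\right) + 1232\right) 9397 = \left(5064 + 1232\right) 9397 = 6296 \cdot 9397 = 59163512$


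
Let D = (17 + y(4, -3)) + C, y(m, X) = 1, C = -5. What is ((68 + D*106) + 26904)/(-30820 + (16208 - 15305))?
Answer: -28350/29917 ≈ -0.94762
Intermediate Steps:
D = 13 (D = (17 + 1) - 5 = 18 - 5 = 13)
((68 + D*106) + 26904)/(-30820 + (16208 - 15305)) = ((68 + 13*106) + 26904)/(-30820 + (16208 - 15305)) = ((68 + 1378) + 26904)/(-30820 + 903) = (1446 + 26904)/(-29917) = 28350*(-1/29917) = -28350/29917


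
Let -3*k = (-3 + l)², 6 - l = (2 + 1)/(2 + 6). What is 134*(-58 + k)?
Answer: -258553/32 ≈ -8079.8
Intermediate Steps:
l = 45/8 (l = 6 - (2 + 1)/(2 + 6) = 6 - 3/8 = 45/8 ≈ 5.6250)
k = -147/64 (k = -(-3 + 45/8)²/3 = -(21/8)²/3 = -⅓*441/64 = -147/64 ≈ -2.2969)
134*(-58 + k) = 134*(-58 - 147/64) = 134*(-3859/64) = -258553/32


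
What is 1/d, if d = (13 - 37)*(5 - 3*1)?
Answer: -1/48 ≈ -0.020833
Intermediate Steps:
d = -48 (d = -24*(5 - 3) = -24*2 = -48)
1/d = 1/(-48) = -1/48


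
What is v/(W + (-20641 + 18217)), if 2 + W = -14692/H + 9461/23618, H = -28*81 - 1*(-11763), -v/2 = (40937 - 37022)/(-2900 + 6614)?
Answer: 292650047550/336918433611899 ≈ 0.00086861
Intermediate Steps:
v = -1305/619 (v = -2*(40937 - 37022)/(-2900 + 6614) = -7830/3714 = -2*1305/1238 = -1305/619 ≈ -2.1082)
H = 9495 (H = -2268 + 11763 = 9495)
W = -705669281/224252910 (W = -2 + (-14692/9495 + 9461/23618) = -2 - 257163461/224252910 = -705669281/224252910 ≈ -3.1468)
v/(W + (-20641 + 18217)) = -1305/(619*(-705669281/224252910 + (-20641 + 18217))) = -1305/(619*(-705669281/224252910 - 2424)) = -1305/(619*(-544294723121/224252910)) = -1305/619*(-224252910/544294723121) = 292650047550/336918433611899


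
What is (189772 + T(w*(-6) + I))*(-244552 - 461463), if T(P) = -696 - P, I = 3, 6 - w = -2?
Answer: -133522262815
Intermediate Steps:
w = 8 (w = 6 - 1*(-2) = 6 + 2 = 8)
(189772 + T(w*(-6) + I))*(-244552 - 461463) = (189772 + (-696 - (8*(-6) + 3)))*(-244552 - 461463) = (189772 + (-696 - (-48 + 3)))*(-706015) = (189772 + (-696 - 1*(-45)))*(-706015) = (189772 + (-696 + 45))*(-706015) = (189772 - 651)*(-706015) = 189121*(-706015) = -133522262815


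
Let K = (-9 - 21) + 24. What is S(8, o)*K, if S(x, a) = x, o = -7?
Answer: -48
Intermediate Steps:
K = -6 (K = -30 + 24 = -6)
S(8, o)*K = 8*(-6) = -48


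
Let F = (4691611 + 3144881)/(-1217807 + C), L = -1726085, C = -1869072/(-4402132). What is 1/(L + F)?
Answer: -1340236323863/2313370439393116591 ≈ -5.7934e-7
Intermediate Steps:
C = 467268/1100533 (C = -1869072*(-1/4402132) = 467268/1100533 ≈ 0.42458)
F = -8624318050236/1340236323863 (F = (4691611 + 3144881)/(-1217807 + 467268/1100533) = 7836492/(-1340236323863/1100533) = 7836492*(-1100533/1340236323863) = -8624318050236/1340236323863 ≈ -6.4349)
1/(L + F) = 1/(-1726085 - 8624318050236/1340236323863) = 1/(-2313370439393116591/1340236323863) = -1340236323863/2313370439393116591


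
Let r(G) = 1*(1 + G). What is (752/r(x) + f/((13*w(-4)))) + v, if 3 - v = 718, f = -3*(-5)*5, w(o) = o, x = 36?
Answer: -1339331/1924 ≈ -696.12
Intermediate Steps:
r(G) = 1 + G
f = 75 (f = 15*5 = 75)
v = -715 (v = 3 - 1*718 = 3 - 718 = -715)
(752/r(x) + f/((13*w(-4)))) + v = (752/(1 + 36) + 75/((13*(-4)))) - 715 = (752/37 + 75/(-52)) - 715 = (752*(1/37) + 75*(-1/52)) - 715 = (752/37 - 75/52) - 715 = 36329/1924 - 715 = -1339331/1924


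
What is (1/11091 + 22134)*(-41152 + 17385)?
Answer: -5834517930565/11091 ≈ -5.2606e+8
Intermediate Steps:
(1/11091 + 22134)*(-41152 + 17385) = (1/11091 + 22134)*(-23767) = (245488195/11091)*(-23767) = -5834517930565/11091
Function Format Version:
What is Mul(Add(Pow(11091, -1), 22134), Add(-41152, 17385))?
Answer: Rational(-5834517930565, 11091) ≈ -5.2606e+8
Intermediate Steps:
Mul(Add(Pow(11091, -1), 22134), Add(-41152, 17385)) = Mul(Add(Rational(1, 11091), 22134), -23767) = Mul(Rational(245488195, 11091), -23767) = Rational(-5834517930565, 11091)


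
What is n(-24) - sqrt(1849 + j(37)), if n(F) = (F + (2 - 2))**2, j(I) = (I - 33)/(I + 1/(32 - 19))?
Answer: 576 - 3*sqrt(11933115)/241 ≈ 533.00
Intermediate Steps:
j(I) = (-33 + I)/(1/13 + I) (j(I) = (-33 + I)/(I + 1/13) = (-33 + I)/(1/13 + I))
n(F) = F**2 (n(F) = (F + 0)**2 = F**2)
n(-24) - sqrt(1849 + j(37)) = (-24)**2 - sqrt(1849 + 13*(-33 + 37)/(1 + 13*37)) = 576 - sqrt(1849 + 13*4/(1 + 481)) = 576 - sqrt(1849 + 13*4/482) = 576 - sqrt(1849 + 13*(1/482)*4) = 576 - sqrt(1849 + 26/241) = 576 - sqrt(445635/241) = 576 - 3*sqrt(11933115)/241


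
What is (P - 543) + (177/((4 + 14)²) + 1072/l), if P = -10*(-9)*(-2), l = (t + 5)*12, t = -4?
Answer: -68377/108 ≈ -633.12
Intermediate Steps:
l = 12 (l = (-4 + 5)*12 = 1*12 = 12)
P = -180 (P = 90*(-2) = -180)
(P - 543) + (177/((4 + 14)²) + 1072/l) = (-180 - 543) + (177/((4 + 14)²) + 1072/12) = -723 + (177/(18²) + 1072*(1/12)) = -723 + (177/324 + 268/3) = -723 + (177*(1/324) + 268/3) = -723 + (59/108 + 268/3) = -723 + 9707/108 = -68377/108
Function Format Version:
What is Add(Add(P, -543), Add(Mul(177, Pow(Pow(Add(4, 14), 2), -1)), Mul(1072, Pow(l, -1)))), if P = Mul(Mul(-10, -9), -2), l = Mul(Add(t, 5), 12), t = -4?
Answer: Rational(-68377, 108) ≈ -633.12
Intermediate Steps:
l = 12 (l = Mul(Add(-4, 5), 12) = Mul(1, 12) = 12)
P = -180 (P = Mul(90, -2) = -180)
Add(Add(P, -543), Add(Mul(177, Pow(Pow(Add(4, 14), 2), -1)), Mul(1072, Pow(l, -1)))) = Add(Add(-180, -543), Add(Mul(177, Pow(Pow(Add(4, 14), 2), -1)), Mul(1072, Pow(12, -1)))) = Add(-723, Add(Mul(177, Pow(Pow(18, 2), -1)), Mul(1072, Rational(1, 12)))) = Add(-723, Add(Mul(177, Pow(324, -1)), Rational(268, 3))) = Add(-723, Add(Mul(177, Rational(1, 324)), Rational(268, 3))) = Add(-723, Add(Rational(59, 108), Rational(268, 3))) = Add(-723, Rational(9707, 108)) = Rational(-68377, 108)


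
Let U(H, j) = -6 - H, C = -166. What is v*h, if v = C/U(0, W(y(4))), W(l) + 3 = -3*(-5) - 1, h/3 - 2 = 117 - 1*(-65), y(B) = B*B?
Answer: 15272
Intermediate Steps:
y(B) = B²
h = 552 (h = 6 + 3*(117 - 1*(-65)) = 6 + 3*(117 + 65) = 6 + 3*182 = 6 + 546 = 552)
W(l) = 11 (W(l) = -3 + (-3*(-5) - 1) = -3 + (15 - 1) = -3 + 14 = 11)
v = 83/3 (v = -166/(-6 - 1*0) = -166/(-6 + 0) = -166/(-6) = -166*(-⅙) = 83/3 ≈ 27.667)
v*h = (83/3)*552 = 15272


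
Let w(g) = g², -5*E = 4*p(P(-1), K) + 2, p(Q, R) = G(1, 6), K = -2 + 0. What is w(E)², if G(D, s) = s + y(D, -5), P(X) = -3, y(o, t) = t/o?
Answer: 1296/625 ≈ 2.0736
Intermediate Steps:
K = -2
G(D, s) = s - 5/D
p(Q, R) = 1 (p(Q, R) = 6 - 5/1 = 6 - 5*1 = 6 - 5 = 1)
E = -6/5 (E = -(4*1 + 2)/5 = -(4 + 2)/5 = -⅕*6 = -6/5 ≈ -1.2000)
w(E)² = ((-6/5)²)² = (36/25)² = 1296/625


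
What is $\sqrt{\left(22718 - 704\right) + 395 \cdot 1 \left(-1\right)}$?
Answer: $\sqrt{21619} \approx 147.03$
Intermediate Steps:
$\sqrt{\left(22718 - 704\right) + 395 \cdot 1 \left(-1\right)} = \sqrt{\left(22718 - 704\right) + 395 \left(-1\right)} = \sqrt{22014 - 395} = \sqrt{21619}$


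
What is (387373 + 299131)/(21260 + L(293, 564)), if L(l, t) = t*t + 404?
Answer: 85813/42470 ≈ 2.0206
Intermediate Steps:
L(l, t) = 404 + t² (L(l, t) = t² + 404 = 404 + t²)
(387373 + 299131)/(21260 + L(293, 564)) = (387373 + 299131)/(21260 + (404 + 564²)) = 686504/(21260 + (404 + 318096)) = 686504/(21260 + 318500) = 686504/339760 = 686504*(1/339760) = 85813/42470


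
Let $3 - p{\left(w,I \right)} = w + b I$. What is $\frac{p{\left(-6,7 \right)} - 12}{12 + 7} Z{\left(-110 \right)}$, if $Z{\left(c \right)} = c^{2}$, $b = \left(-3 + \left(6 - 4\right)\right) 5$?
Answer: $\frac{387200}{19} \approx 20379.0$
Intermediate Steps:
$b = -5$ ($b = \left(-3 + 2\right) 5 = \left(-1\right) 5 = -5$)
$p{\left(w,I \right)} = 3 - w + 5 I$ ($p{\left(w,I \right)} = 3 - \left(w - 5 I\right) = 3 + \left(- w + 5 I\right) = 3 - w + 5 I$)
$\frac{p{\left(-6,7 \right)} - 12}{12 + 7} Z{\left(-110 \right)} = \frac{\left(3 - -6 + 5 \cdot 7\right) - 12}{12 + 7} \left(-110\right)^{2} = \frac{\left(3 + 6 + 35\right) - 12}{19} \cdot 12100 = \left(44 - 12\right) \frac{1}{19} \cdot 12100 = 32 \cdot \frac{1}{19} \cdot 12100 = \frac{32}{19} \cdot 12100 = \frac{387200}{19}$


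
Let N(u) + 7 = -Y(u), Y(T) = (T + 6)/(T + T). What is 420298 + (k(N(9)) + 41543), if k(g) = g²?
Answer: 16628485/36 ≈ 4.6190e+5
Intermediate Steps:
Y(T) = (6 + T)/(2*T) (Y(T) = (6 + T)/((2*T)) = (6 + T)*(1/(2*T)) = (6 + T)/(2*T))
N(u) = -7 - (6 + u)/(2*u)
420298 + (k(N(9)) + 41543) = 420298 + ((-15/2 - 3/9)² + 41543) = 420298 + ((-15/2 - 3*⅑)² + 41543) = 420298 + ((-15/2 - ⅓)² + 41543) = 420298 + ((-47/6)² + 41543) = 420298 + (2209/36 + 41543) = 420298 + 1497757/36 = 16628485/36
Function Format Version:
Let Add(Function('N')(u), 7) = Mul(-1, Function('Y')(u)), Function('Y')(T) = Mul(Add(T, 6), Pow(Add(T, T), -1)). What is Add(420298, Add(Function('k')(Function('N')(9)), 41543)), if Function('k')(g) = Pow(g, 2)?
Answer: Rational(16628485, 36) ≈ 4.6190e+5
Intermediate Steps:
Function('Y')(T) = Mul(Rational(1, 2), Pow(T, -1), Add(6, T)) (Function('Y')(T) = Mul(Add(6, T), Pow(Mul(2, T), -1)) = Mul(Add(6, T), Mul(Rational(1, 2), Pow(T, -1))) = Mul(Rational(1, 2), Pow(T, -1), Add(6, T)))
Function('N')(u) = Add(-7, Mul(Rational(-1, 2), Pow(u, -1), Add(6, u))) (Function('N')(u) = Add(-7, Mul(-1, Mul(Rational(1, 2), Pow(u, -1), Add(6, u)))) = Add(-7, Mul(Rational(-1, 2), Pow(u, -1), Add(6, u))))
Add(420298, Add(Function('k')(Function('N')(9)), 41543)) = Add(420298, Add(Pow(Add(Rational(-15, 2), Mul(-3, Pow(9, -1))), 2), 41543)) = Add(420298, Add(Pow(Add(Rational(-15, 2), Mul(-3, Rational(1, 9))), 2), 41543)) = Add(420298, Add(Pow(Add(Rational(-15, 2), Rational(-1, 3)), 2), 41543)) = Add(420298, Add(Pow(Rational(-47, 6), 2), 41543)) = Add(420298, Add(Rational(2209, 36), 41543)) = Add(420298, Rational(1497757, 36)) = Rational(16628485, 36)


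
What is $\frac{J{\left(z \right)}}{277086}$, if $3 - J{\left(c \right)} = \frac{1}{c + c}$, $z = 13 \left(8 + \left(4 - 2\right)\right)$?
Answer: $\frac{779}{72042360} \approx 1.0813 \cdot 10^{-5}$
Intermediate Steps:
$z = 130$ ($z = 13 \left(8 + \left(4 - 2\right)\right) = 13 \left(8 + 2\right) = 13 \cdot 10 = 130$)
$J{\left(c \right)} = 3 - \frac{1}{2 c}$ ($J{\left(c \right)} = 3 - \frac{1}{c + c} = 3 - \frac{1}{2 c}$)
$\frac{J{\left(z \right)}}{277086} = \frac{3 - \frac{1}{2 \cdot 130}}{277086} = \left(3 - \frac{1}{260}\right) \frac{1}{277086} = \frac{779}{260} \cdot \frac{1}{277086} = \frac{779}{72042360}$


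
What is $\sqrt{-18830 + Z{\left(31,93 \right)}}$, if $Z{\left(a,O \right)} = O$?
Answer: $i \sqrt{18737} \approx 136.88 i$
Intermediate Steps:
$\sqrt{-18830 + Z{\left(31,93 \right)}} = \sqrt{-18830 + 93} = \sqrt{-18737} = i \sqrt{18737}$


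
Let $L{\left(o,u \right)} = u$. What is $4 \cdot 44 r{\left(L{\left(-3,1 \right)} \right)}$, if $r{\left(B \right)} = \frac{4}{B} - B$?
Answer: $528$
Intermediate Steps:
$r{\left(B \right)} = - B + \frac{4}{B}$
$4 \cdot 44 r{\left(L{\left(-3,1 \right)} \right)} = 4 \cdot 44 \left(\left(-1\right) 1 + \frac{4}{1}\right) = 176 \left(-1 + 4 \cdot 1\right) = 176 \left(-1 + 4\right) = 176 \cdot 3 = 528$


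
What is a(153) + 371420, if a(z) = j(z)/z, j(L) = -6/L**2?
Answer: 443423109778/1193859 ≈ 3.7142e+5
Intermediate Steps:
j(L) = -6/L**2
a(z) = -6/z**3 (a(z) = (-6/z**2)/z = -6/z**3)
a(153) + 371420 = -6/153**3 + 371420 = -6*1/3581577 + 371420 = -2/1193859 + 371420 = 443423109778/1193859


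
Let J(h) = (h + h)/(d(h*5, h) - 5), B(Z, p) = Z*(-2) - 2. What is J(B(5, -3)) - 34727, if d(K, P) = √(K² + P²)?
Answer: -129149833/3719 - 288*√26/3719 ≈ -34727.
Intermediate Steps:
B(Z, p) = -2 - 2*Z (B(Z, p) = -2*Z - 2 = -2 - 2*Z)
J(h) = 2*h/(-5 + √26*√(h²)) (J(h) = (h + h)/(√((h*5)² + h²) - 5) = (2*h)/(√((5*h)² + h²) - 5) = (2*h)/(√(25*h² + h²) - 5) = (2*h)/(√(26*h²) - 5) = (2*h)/(√26*√(h²) - 5) = (2*h)/(-5 + √26*√(h²)) = 2*h/(-5 + √26*√(h²)))
J(B(5, -3)) - 34727 = 2*(-2 - 2*5)/(-5 + √26*√((-2 - 2*5)²)) - 34727 = 2*(-2 - 10)/(-5 + √26*√((-2 - 10)²)) - 34727 = 2*(-12)/(-5 + √26*√((-12)²)) - 34727 = 2*(-12)/(-5 + √26*√144) - 34727 = 2*(-12)/(-5 + √26*12) - 34727 = 2*(-12)/(-5 + 12*√26) - 34727 = -24/(-5 + 12*√26) - 34727 = -34727 - 24/(-5 + 12*√26)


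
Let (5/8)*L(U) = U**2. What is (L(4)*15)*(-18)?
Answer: -6912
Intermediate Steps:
L(U) = 8*U**2/5
(L(4)*15)*(-18) = (((8/5)*4**2)*15)*(-18) = (((8/5)*16)*15)*(-18) = ((128/5)*15)*(-18) = 384*(-18) = -6912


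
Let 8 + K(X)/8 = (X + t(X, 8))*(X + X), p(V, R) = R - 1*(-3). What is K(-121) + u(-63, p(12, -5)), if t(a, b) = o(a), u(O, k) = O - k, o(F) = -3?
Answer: 239939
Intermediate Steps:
p(V, R) = 3 + R (p(V, R) = R + 3 = 3 + R)
t(a, b) = -3
K(X) = -64 + 16*X*(-3 + X) (K(X) = -64 + 8*((X - 3)*(X + X)) = -64 + 8*((-3 + X)*(2*X)) = -64 + 8*(2*X*(-3 + X)) = -64 + 16*X*(-3 + X))
K(-121) + u(-63, p(12, -5)) = (-64 - 48*(-121) + 16*(-121)²) + (-63 - (3 - 5)) = (-64 + 5808 + 16*14641) + (-63 - 1*(-2)) = (-64 + 5808 + 234256) + (-63 + 2) = 240000 - 61 = 239939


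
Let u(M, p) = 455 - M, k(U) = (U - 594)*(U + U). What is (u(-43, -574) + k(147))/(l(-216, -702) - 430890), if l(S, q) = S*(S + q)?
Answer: 21820/38767 ≈ 0.56285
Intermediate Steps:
k(U) = 2*U*(-594 + U) (k(U) = (-594 + U)*(2*U) = 2*U*(-594 + U))
(u(-43, -574) + k(147))/(l(-216, -702) - 430890) = ((455 - 1*(-43)) + 2*147*(-594 + 147))/(-216*(-216 - 702) - 430890) = ((455 + 43) + 2*147*(-447))/(-216*(-918) - 430890) = (498 - 131418)/(198288 - 430890) = -130920/(-232602) = -130920*(-1/232602) = 21820/38767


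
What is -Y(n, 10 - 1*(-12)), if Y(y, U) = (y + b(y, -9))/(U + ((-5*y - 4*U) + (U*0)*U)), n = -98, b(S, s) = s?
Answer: 107/424 ≈ 0.25236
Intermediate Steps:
Y(y, U) = (-9 + y)/(-5*y - 3*U) (Y(y, U) = (y - 9)/(U + ((-5*y - 4*U) + (U*0)*U)) = (-9 + y)/(U + ((-5*y - 4*U) + 0*U)) = (-9 + y)/(U + ((-5*y - 4*U) + 0)) = (-9 + y)/(U + (-5*y - 4*U)) = (-9 + y)/(-5*y - 3*U))
-Y(n, 10 - 1*(-12)) = -(9 - 1*(-98))/(3*(10 - 1*(-12)) + 5*(-98)) = -(9 + 98)/(3*(10 + 12) - 490) = -107/(3*22 - 490) = -107/(66 - 490) = -107/(-424) = -(-1)*107/424 = -1*(-107/424) = 107/424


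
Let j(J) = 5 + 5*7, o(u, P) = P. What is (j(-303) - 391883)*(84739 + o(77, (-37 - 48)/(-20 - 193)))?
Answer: -7072567093756/213 ≈ -3.3205e+10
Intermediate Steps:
j(J) = 40 (j(J) = 5 + 35 = 40)
(j(-303) - 391883)*(84739 + o(77, (-37 - 48)/(-20 - 193))) = (40 - 391883)*(84739 + (-37 - 48)/(-20 - 193)) = -391843*(84739 - 85/(-213)) = -391843*(84739 - 85*(-1/213)) = -391843*(84739 + 85/213) = -391843*18049492/213 = -7072567093756/213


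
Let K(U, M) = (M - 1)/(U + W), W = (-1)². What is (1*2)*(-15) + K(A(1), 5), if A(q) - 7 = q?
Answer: -266/9 ≈ -29.556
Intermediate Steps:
A(q) = 7 + q
W = 1
K(U, M) = (-1 + M)/(1 + U) (K(U, M) = (M - 1)/(U + 1) = (-1 + M)/(1 + U))
(1*2)*(-15) + K(A(1), 5) = (1*2)*(-15) + (-1 + 5)/(1 + (7 + 1)) = 2*(-15) + 4/(1 + 8) = -30 + 4/9 = -266/9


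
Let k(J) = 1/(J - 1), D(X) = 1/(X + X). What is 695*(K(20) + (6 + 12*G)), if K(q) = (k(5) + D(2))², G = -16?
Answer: -516385/4 ≈ -1.2910e+5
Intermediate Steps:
D(X) = 1/(2*X)
k(J) = 1/(-1 + J)
K(q) = ¼ (K(q) = (1/(-1 + 5) + (½)/2)² = (1/4 + (½)*(½))² = (¼ + ¼)² = (½)² = ¼)
695*(K(20) + (6 + 12*G)) = 695*(¼ + (6 + 12*(-16))) = 695*(¼ + (6 - 192)) = 695*(¼ - 186) = 695*(-743/4) = -516385/4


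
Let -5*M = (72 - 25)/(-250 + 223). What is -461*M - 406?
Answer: -76477/135 ≈ -566.50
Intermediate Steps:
M = 47/135 (M = -(72 - 25)/(5*(-250 + 223)) = -47/(5*(-27)) = -47*(-1)/(5*27) = -⅕*(-47/27) = 47/135 ≈ 0.34815)
-461*M - 406 = -461*47/135 - 406 = -21667/135 - 406 = -76477/135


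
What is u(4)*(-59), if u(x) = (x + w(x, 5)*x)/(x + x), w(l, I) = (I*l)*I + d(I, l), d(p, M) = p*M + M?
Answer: -7375/2 ≈ -3687.5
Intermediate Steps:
d(p, M) = M + M*p (d(p, M) = M*p + M = M + M*p)
w(l, I) = l*I**2 + l*(1 + I) (w(l, I) = (I*l)*I + l*(1 + I) = l*I**2 + l*(1 + I))
u(x) = (x + 31*x**2)/(2*x) (u(x) = (x + (x*(1 + 5 + 5**2))*x)/(x + x) = (x + (x*(1 + 5 + 25))*x)/((2*x)) = (x + (x*31)*x)*(1/(2*x)) = (x + (31*x)*x)*(1/(2*x)) = (x + 31*x**2)*(1/(2*x)) = (x + 31*x**2)/(2*x))
u(4)*(-59) = (1/2 + (31/2)*4)*(-59) = (1/2 + 62)*(-59) = (125/2)*(-59) = -7375/2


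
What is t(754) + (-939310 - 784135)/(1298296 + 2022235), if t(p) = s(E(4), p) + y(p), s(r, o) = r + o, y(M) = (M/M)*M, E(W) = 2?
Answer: 5012278365/3320531 ≈ 1509.5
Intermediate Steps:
y(M) = M (y(M) = 1*M = M)
s(r, o) = o + r
t(p) = 2 + 2*p (t(p) = (p + 2) + p = (2 + p) + p = 2 + 2*p)
t(754) + (-939310 - 784135)/(1298296 + 2022235) = (2 + 2*754) + (-939310 - 784135)/(1298296 + 2022235) = (2 + 1508) - 1723445/3320531 = 1510 - 1723445*1/3320531 = 1510 - 1723445/3320531 = 5012278365/3320531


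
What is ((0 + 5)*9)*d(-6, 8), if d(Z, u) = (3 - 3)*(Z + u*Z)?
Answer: 0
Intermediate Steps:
d(Z, u) = 0 (d(Z, u) = 0*(Z + Z*u) = 0)
((0 + 5)*9)*d(-6, 8) = ((0 + 5)*9)*0 = (5*9)*0 = 45*0 = 0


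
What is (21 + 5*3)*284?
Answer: 10224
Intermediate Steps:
(21 + 5*3)*284 = (21 + 15)*284 = 36*284 = 10224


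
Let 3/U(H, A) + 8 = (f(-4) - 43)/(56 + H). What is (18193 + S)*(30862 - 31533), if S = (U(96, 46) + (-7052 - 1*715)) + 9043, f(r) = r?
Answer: -5499715287/421 ≈ -1.3063e+7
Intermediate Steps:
U(H, A) = 3/(-8 - 47/(56 + H)) (U(H, A) = 3/(-8 + (-4 - 43)/(56 + H)) = 3/(-8 - 47/(56 + H)))
S = 537044/421 (S = (3*(-56 - 1*96)/(495 + 8*96) + (-7052 - 1*715)) + 9043 = (3*(-56 - 96)/(495 + 768) + (-7052 - 715)) + 9043 = (3*(-152)/1263 - 7767) + 9043 = (3*(1/1263)*(-152) - 7767) + 9043 = (-152/421 - 7767) + 9043 = -3270059/421 + 9043 = 537044/421 ≈ 1275.6)
(18193 + S)*(30862 - 31533) = (18193 + 537044/421)*(30862 - 31533) = (8196297/421)*(-671) = -5499715287/421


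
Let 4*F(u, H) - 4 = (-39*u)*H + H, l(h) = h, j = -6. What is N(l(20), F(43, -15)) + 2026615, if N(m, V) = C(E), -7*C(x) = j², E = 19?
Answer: 14186269/7 ≈ 2.0266e+6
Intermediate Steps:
C(x) = -36/7 (C(x) = -⅐*(-6)² = -⅐*36 = -36/7)
F(u, H) = 1 + H/4 - 39*H*u/4 (F(u, H) = 1 + ((-39*u)*H + H)/4 = 1 + (-39*H*u + H)/4 = 1 + (H - 39*H*u)/4 = 1 + (H/4 - 39*H*u/4) = 1 + H/4 - 39*H*u/4)
N(m, V) = -36/7
N(l(20), F(43, -15)) + 2026615 = -36/7 + 2026615 = 14186269/7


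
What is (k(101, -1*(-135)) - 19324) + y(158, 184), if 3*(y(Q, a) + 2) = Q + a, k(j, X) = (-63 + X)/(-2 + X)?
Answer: -2555124/133 ≈ -19211.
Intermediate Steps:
k(j, X) = (-63 + X)/(-2 + X)
y(Q, a) = -2 + Q/3 + a/3 (y(Q, a) = -2 + (Q + a)/3 = -2 + (Q/3 + a/3) = -2 + Q/3 + a/3)
(k(101, -1*(-135)) - 19324) + y(158, 184) = ((-63 - 1*(-135))/(-2 - 1*(-135)) - 19324) + (-2 + (⅓)*158 + (⅓)*184) = ((-63 + 135)/(-2 + 135) - 19324) + (-2 + 158/3 + 184/3) = (72/133 - 19324) + 112 = -2570020/133 + 112 = -2555124/133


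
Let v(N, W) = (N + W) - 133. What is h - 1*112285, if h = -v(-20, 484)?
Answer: -112616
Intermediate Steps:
v(N, W) = -133 + N + W
h = -331 (h = -(-133 - 20 + 484) = -1*331 = -331)
h - 1*112285 = -331 - 1*112285 = -331 - 112285 = -112616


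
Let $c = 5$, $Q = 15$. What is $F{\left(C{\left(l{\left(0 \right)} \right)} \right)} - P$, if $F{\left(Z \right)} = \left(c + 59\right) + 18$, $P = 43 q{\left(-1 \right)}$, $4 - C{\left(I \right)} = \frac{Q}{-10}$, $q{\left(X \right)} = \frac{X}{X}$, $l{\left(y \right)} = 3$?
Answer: $39$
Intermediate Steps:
$q{\left(X \right)} = 1$
$C{\left(I \right)} = \frac{11}{2}$ ($C{\left(I \right)} = 4 - \frac{15}{-10} = 4 - 15 \left(- \frac{1}{10}\right) = 4 - - \frac{3}{2} = 4 + \frac{3}{2} = \frac{11}{2}$)
$P = 43$ ($P = 43 \cdot 1 = 43$)
$F{\left(Z \right)} = 82$ ($F{\left(Z \right)} = \left(5 + 59\right) + 18 = 64 + 18 = 82$)
$F{\left(C{\left(l{\left(0 \right)} \right)} \right)} - P = 82 - 43 = 39$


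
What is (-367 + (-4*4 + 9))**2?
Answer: 139876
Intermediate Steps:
(-367 + (-4*4 + 9))**2 = (-367 + (-16 + 9))**2 = (-367 - 7)**2 = (-374)**2 = 139876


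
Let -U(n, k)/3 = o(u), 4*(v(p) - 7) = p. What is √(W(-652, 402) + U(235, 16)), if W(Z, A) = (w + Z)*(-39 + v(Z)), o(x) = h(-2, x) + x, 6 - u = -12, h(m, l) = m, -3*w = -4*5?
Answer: 4*√7862 ≈ 354.67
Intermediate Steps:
v(p) = 7 + p/4
w = 20/3 (w = -(-4)*5/3 = -⅓*(-20) = 20/3 ≈ 6.6667)
u = 18 (u = 6 - 1*(-12) = 6 + 12 = 18)
o(x) = -2 + x
W(Z, A) = (-32 + Z/4)*(20/3 + Z) (W(Z, A) = (20/3 + Z)*(-39 + (7 + Z/4)) = (20/3 + Z)*(-32 + Z/4) = (-32 + Z/4)*(20/3 + Z))
U(n, k) = -48 (U(n, k) = -3*(-2 + 18) = -3*16 = -48)
√(W(-652, 402) + U(235, 16)) = √((-640/3 - 91/3*(-652) + (¼)*(-652)²) - 48) = √((-640/3 + 59332/3 + (¼)*425104) - 48) = √((-640/3 + 59332/3 + 106276) - 48) = √(125840 - 48) = √125792 = 4*√7862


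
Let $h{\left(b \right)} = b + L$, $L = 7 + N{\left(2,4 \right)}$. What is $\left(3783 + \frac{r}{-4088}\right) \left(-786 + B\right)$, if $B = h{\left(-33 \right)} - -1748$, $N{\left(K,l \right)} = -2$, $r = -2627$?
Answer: $\frac{7223336977}{2044} \approx 3.5339 \cdot 10^{6}$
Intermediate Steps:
$L = 5$ ($L = 7 - 2 = 5$)
$h{\left(b \right)} = 5 + b$ ($h{\left(b \right)} = b + 5 = 5 + b$)
$B = 1720$ ($B = \left(5 - 33\right) - -1748 = -28 + 1748 = 1720$)
$\left(3783 + \frac{r}{-4088}\right) \left(-786 + B\right) = \left(3783 - \frac{2627}{-4088}\right) \left(-786 + 1720\right) = \left(3783 - - \frac{2627}{4088}\right) 934 = \left(3783 + \frac{2627}{4088}\right) 934 = \frac{15467531}{4088} \cdot 934 = \frac{7223336977}{2044}$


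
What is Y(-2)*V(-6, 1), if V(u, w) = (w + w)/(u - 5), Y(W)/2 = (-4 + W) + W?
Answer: 32/11 ≈ 2.9091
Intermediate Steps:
Y(W) = -8 + 4*W (Y(W) = 2*((-4 + W) + W) = 2*(-4 + 2*W) = -8 + 4*W)
V(u, w) = 2*w/(-5 + u) (V(u, w) = (2*w)/(-5 + u) = 2*w/(-5 + u))
Y(-2)*V(-6, 1) = (-8 + 4*(-2))*(2*1/(-5 - 6)) = (-8 - 8)*(2*1/(-11)) = -32*(-1)/11 = -16*(-2/11) = 32/11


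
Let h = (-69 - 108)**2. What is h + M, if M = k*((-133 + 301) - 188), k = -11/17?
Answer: 532813/17 ≈ 31342.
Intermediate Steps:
h = 31329 (h = (-177)**2 = 31329)
k = -11/17 (k = -11*1/17 = -11/17 ≈ -0.64706)
M = 220/17 (M = -11*((-133 + 301) - 188)/17 = -11*(168 - 188)/17 = -11/17*(-20) = 220/17 ≈ 12.941)
h + M = 31329 + 220/17 = 532813/17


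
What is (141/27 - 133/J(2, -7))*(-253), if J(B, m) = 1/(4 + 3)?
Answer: 2107996/9 ≈ 2.3422e+5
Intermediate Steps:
J(B, m) = ⅐ (J(B, m) = 1/7 = ⅐)
(141/27 - 133/J(2, -7))*(-253) = (141/27 - 133/⅐)*(-253) = (141*(1/27) - 133*7)*(-253) = (47/9 - 931)*(-253) = -8332/9*(-253) = 2107996/9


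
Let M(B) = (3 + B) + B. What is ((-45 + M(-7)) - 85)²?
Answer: 19881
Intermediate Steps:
M(B) = 3 + 2*B
((-45 + M(-7)) - 85)² = ((-45 + (3 + 2*(-7))) - 85)² = ((-45 + (3 - 14)) - 85)² = ((-45 - 11) - 85)² = (-56 - 85)² = (-141)² = 19881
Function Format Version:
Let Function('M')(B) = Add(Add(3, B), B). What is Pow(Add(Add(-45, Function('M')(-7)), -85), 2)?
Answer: 19881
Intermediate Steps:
Function('M')(B) = Add(3, Mul(2, B))
Pow(Add(Add(-45, Function('M')(-7)), -85), 2) = Pow(Add(Add(-45, Add(3, Mul(2, -7))), -85), 2) = Pow(Add(Add(-45, Add(3, -14)), -85), 2) = Pow(Add(Add(-45, -11), -85), 2) = Pow(Add(-56, -85), 2) = Pow(-141, 2) = 19881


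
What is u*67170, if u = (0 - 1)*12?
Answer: -806040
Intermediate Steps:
u = -12 (u = -1*12 = -12)
u*67170 = -12*67170 = -806040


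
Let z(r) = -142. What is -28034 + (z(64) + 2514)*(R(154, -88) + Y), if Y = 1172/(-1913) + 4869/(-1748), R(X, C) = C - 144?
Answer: -490217870007/835981 ≈ -5.8640e+5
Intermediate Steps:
R(X, C) = -144 + C
Y = -11363053/3343924 (Y = 1172*(-1/1913) + 4869*(-1/1748) = -1172/1913 - 4869/1748 = -11363053/3343924 ≈ -3.3981)
-28034 + (z(64) + 2514)*(R(154, -88) + Y) = -28034 + (-142 + 2514)*((-144 - 88) - 11363053/3343924) = -28034 + 2372*(-232 - 11363053/3343924) = -28034 + 2372*(-787153421/3343924) = -28034 - 466781978653/835981 = -490217870007/835981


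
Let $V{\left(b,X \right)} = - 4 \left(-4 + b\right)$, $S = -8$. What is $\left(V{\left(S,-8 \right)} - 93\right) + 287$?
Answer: $242$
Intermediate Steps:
$V{\left(b,X \right)} = 16 - 4 b$
$\left(V{\left(S,-8 \right)} - 93\right) + 287 = \left(\left(16 - -32\right) - 93\right) + 287 = \left(\left(16 + 32\right) - 93\right) + 287 = \left(48 - 93\right) + 287 = -45 + 287 = 242$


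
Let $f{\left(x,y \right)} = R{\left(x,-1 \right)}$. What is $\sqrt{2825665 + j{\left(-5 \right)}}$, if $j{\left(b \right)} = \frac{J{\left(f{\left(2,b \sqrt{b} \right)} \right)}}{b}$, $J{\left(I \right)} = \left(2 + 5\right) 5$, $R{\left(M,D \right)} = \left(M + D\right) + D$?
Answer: $3 \sqrt{313962} \approx 1681.0$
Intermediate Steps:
$R{\left(M,D \right)} = M + 2 D$ ($R{\left(M,D \right)} = \left(D + M\right) + D = M + 2 D$)
$f{\left(x,y \right)} = -2 + x$ ($f{\left(x,y \right)} = x + 2 \left(-1\right) = x - 2 = -2 + x$)
$J{\left(I \right)} = 35$ ($J{\left(I \right)} = 7 \cdot 5 = 35$)
$j{\left(b \right)} = \frac{35}{b}$
$\sqrt{2825665 + j{\left(-5 \right)}} = \sqrt{2825665 + \frac{35}{-5}} = \sqrt{2825665 + 35 \left(- \frac{1}{5}\right)} = \sqrt{2825665 - 7} = \sqrt{2825658} = 3 \sqrt{313962}$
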